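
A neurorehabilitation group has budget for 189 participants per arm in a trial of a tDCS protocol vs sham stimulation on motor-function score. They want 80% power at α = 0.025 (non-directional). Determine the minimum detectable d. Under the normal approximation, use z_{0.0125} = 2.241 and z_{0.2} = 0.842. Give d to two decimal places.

For two independent groups of n = 189 each: d_min = (z_{α/2} + z_β)·√(2/n).
z-sum = 2.241 + 0.842 = 3.083.
d_min = 3.083 × √(2/189) = 3.083 × 0.1029 = 0.317.

d_min ≈ 0.32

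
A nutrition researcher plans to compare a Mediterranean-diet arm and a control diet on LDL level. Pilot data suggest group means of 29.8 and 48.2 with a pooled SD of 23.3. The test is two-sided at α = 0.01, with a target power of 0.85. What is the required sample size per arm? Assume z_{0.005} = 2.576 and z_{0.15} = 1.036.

Cohen's d = |M₁ − M₂| / SD_pooled = |29.8 − 48.2| / 23.3 = 18.4 / 23.3 = 0.790.
For two independent groups with equal n: n = 2·((z_{α/2} + z_β) / d)².
z_{α/2} + z_β = 2.576 + 1.036 = 3.612.
n = 2 × (3.612 / 0.790)² = 2 × 4.572² = 2 × 20.90 = 41.8.
Round up to the next whole participant.

n = 42 per group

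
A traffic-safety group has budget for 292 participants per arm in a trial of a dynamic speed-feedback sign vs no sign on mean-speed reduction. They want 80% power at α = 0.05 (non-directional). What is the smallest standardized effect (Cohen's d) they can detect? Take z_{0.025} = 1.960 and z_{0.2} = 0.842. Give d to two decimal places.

For two independent groups of n = 292 each: d_min = (z_{α/2} + z_β)·√(2/n).
z-sum = 1.960 + 0.842 = 2.802.
d_min = 2.802 × √(2/292) = 2.802 × 0.0828 = 0.232.

d_min ≈ 0.23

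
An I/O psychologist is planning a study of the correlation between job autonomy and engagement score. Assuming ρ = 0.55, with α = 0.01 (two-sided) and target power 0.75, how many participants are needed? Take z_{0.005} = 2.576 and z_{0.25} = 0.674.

n = 31

Fisher's z: C = ½·ln((1+r)/(1−r)) = ½·ln(3.4444) = 0.6184.
n = ((z_{α/2} + z_β)/C)² + 3.
(2.576 + 0.674) / 0.6184 = 3.250 / 0.6184 = 5.255.
n = 5.255² + 3 = 27.62 + 3 = 30.6.
Round up.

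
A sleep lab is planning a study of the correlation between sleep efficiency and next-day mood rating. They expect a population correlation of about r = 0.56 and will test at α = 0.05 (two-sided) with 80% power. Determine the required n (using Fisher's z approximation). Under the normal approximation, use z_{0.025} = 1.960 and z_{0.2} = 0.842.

n = 23

Fisher's z: C = ½·ln((1+r)/(1−r)) = ½·ln(3.5455) = 0.6328.
n = ((z_{α/2} + z_β)/C)² + 3.
(1.960 + 0.842) / 0.6328 = 2.802 / 0.6328 = 4.428.
n = 4.428² + 3 = 19.61 + 3 = 22.6.
Round up.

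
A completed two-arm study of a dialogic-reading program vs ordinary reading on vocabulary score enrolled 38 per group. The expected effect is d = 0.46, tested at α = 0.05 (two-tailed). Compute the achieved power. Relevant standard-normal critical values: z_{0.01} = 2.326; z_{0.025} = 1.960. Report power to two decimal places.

power ≈ 0.52

For two equal groups, power = Φ(d·√(n/2) − z_{α/2}).
d·√(n/2) = 0.46 × √(38/2) = 0.46 × 4.359 = 2.005.
z_β = 2.005 − 1.960 = 0.045.
Power = Φ(0.045) = 0.518.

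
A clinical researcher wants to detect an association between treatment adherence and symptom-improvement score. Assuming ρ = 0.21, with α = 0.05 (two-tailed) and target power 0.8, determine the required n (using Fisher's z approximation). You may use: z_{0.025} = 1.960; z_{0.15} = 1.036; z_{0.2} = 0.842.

Fisher's z: C = ½·ln((1+r)/(1−r)) = ½·ln(1.5316) = 0.2132.
n = ((z_{α/2} + z_β)/C)² + 3.
(1.960 + 0.842) / 0.2132 = 2.802 / 0.2132 = 13.143.
n = 13.143² + 3 = 172.73 + 3 = 175.7.
Round up.

n = 176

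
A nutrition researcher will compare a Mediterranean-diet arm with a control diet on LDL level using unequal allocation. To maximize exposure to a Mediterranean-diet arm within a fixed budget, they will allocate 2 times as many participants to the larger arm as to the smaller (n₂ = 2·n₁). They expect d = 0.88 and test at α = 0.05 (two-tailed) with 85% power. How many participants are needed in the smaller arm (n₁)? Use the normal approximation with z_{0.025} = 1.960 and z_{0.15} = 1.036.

n₁ = 18

With allocation ratio k = n₂/n₁ = 2, Var(x̄₁−x̄₂) = σ²(1/n₁ + 1/(k·n₁)) = σ²·(k+1)/(k·n₁).
So n₁ = (1 + 1/k)·((z_{α/2} + z_β)/d)² = 1.500 × (2.996/0.88)².
n₁ = 1.500 × 11.59 = 17.4.
Round up: n₁ = 18, giving n₂ = 2 × 18 = 36.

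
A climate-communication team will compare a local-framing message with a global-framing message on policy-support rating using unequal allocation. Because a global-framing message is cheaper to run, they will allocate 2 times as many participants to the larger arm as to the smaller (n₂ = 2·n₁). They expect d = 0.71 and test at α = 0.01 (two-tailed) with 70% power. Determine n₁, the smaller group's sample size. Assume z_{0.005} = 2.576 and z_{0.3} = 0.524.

With allocation ratio k = n₂/n₁ = 2, Var(x̄₁−x̄₂) = σ²(1/n₁ + 1/(k·n₁)) = σ²·(k+1)/(k·n₁).
So n₁ = (1 + 1/k)·((z_{α/2} + z_β)/d)² = 1.500 × (3.100/0.71)².
n₁ = 1.500 × 19.06 = 28.6.
Round up: n₁ = 29, giving n₂ = 2 × 29 = 58.

n₁ = 29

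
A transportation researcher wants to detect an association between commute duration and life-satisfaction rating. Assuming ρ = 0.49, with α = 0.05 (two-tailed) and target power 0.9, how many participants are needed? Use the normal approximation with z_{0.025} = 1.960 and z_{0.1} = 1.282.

Fisher's z: C = ½·ln((1+r)/(1−r)) = ½·ln(2.9216) = 0.5361.
n = ((z_{α/2} + z_β)/C)² + 3.
(1.960 + 1.282) / 0.5361 = 3.242 / 0.5361 = 6.047.
n = 6.047² + 3 = 36.57 + 3 = 39.6.
Round up.

n = 40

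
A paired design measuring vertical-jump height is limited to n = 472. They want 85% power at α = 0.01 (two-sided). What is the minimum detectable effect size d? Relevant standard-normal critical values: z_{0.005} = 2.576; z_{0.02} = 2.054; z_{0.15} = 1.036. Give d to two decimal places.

d_min ≈ 0.17

For a single sample (or paired design) of n = 472: d_min = (z_{α/2} + z_β)/√n.
z-sum = 2.576 + 1.036 = 3.612.
d_min = 3.612 / √472 = 3.612 / 21.726 = 0.166.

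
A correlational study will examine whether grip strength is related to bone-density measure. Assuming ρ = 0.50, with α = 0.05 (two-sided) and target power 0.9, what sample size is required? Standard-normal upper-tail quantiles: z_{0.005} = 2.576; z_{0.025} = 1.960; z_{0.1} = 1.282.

n = 38

Fisher's z: C = ½·ln((1+r)/(1−r)) = ½·ln(3.0000) = 0.5493.
n = ((z_{α/2} + z_β)/C)² + 3.
(1.960 + 1.282) / 0.5493 = 3.242 / 0.5493 = 5.902.
n = 5.902² + 3 = 34.83 + 3 = 37.8.
Round up.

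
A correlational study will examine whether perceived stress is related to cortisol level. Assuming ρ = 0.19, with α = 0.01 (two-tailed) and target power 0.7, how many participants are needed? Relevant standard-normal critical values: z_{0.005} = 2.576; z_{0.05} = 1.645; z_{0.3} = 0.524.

n = 263

Fisher's z: C = ½·ln((1+r)/(1−r)) = ½·ln(1.4691) = 0.1923.
n = ((z_{α/2} + z_β)/C)² + 3.
(2.576 + 0.524) / 0.1923 = 3.100 / 0.1923 = 16.121.
n = 16.121² + 3 = 259.88 + 3 = 262.9.
Round up.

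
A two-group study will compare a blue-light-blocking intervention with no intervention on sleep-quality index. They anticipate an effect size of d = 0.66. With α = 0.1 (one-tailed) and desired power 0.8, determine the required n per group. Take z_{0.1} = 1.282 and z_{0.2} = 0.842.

For two independent groups with equal n: n = 2·((z_{α} + z_β) / d)².
z_{α} + z_β = 1.282 + 0.842 = 2.124.
n = 2 × (2.124 / 0.66)² = 2 × 3.218² = 2 × 10.36 = 20.7.
Round up to the next whole participant.

n = 21 per group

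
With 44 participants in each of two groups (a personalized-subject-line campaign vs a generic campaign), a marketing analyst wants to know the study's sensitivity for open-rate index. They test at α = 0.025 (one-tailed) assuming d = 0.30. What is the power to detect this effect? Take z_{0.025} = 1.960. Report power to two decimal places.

power ≈ 0.29

For two equal groups, power = Φ(d·√(n/2) − z_{α}).
d·√(n/2) = 0.30 × √(44/2) = 0.30 × 4.690 = 1.407.
z_β = 1.407 − 1.960 = -0.553.
Power = Φ(-0.553) = 0.290.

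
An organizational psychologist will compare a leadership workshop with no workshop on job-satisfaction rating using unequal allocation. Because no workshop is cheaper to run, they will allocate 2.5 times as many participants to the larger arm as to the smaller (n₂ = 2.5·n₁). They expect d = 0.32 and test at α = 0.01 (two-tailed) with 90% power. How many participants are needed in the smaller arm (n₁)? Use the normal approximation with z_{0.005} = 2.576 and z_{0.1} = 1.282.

n₁ = 204

With allocation ratio k = n₂/n₁ = 2.5, Var(x̄₁−x̄₂) = σ²(1/n₁ + 1/(k·n₁)) = σ²·(k+1)/(k·n₁).
So n₁ = (1 + 1/k)·((z_{α/2} + z_β)/d)² = 1.400 × (3.858/0.32)².
n₁ = 1.400 × 145.35 = 203.5.
Round up: n₁ = 204, giving n₂ = 2.5 × 204 = 510.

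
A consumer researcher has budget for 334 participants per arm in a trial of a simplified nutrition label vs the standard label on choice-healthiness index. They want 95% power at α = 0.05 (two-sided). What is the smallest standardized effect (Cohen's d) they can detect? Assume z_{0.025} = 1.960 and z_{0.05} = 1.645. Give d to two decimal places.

d_min ≈ 0.28

For two independent groups of n = 334 each: d_min = (z_{α/2} + z_β)·√(2/n).
z-sum = 1.960 + 1.645 = 3.605.
d_min = 3.605 × √(2/334) = 3.605 × 0.0774 = 0.279.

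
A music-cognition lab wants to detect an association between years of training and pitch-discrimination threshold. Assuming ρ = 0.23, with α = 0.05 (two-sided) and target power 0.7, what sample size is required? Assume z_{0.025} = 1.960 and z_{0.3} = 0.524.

n = 116

Fisher's z: C = ½·ln((1+r)/(1−r)) = ½·ln(1.5974) = 0.2342.
n = ((z_{α/2} + z_β)/C)² + 3.
(1.960 + 0.524) / 0.2342 = 2.484 / 0.2342 = 10.606.
n = 10.606² + 3 = 112.49 + 3 = 115.5.
Round up.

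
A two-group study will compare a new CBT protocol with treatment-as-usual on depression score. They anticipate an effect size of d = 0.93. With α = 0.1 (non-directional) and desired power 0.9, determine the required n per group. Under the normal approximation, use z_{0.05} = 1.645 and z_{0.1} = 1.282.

For two independent groups with equal n: n = 2·((z_{α/2} + z_β) / d)².
z_{α/2} + z_β = 1.645 + 1.282 = 2.927.
n = 2 × (2.927 / 0.93)² = 2 × 3.147² = 2 × 9.91 = 19.8.
Round up to the next whole participant.

n = 20 per group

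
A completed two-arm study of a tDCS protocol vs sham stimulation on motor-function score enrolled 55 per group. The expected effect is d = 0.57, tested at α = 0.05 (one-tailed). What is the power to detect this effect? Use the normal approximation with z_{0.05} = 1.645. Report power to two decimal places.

power ≈ 0.91

For two equal groups, power = Φ(d·√(n/2) − z_{α}).
d·√(n/2) = 0.57 × √(55/2) = 0.57 × 5.244 = 2.989.
z_β = 2.989 − 1.645 = 1.344.
Power = Φ(1.344) = 0.911.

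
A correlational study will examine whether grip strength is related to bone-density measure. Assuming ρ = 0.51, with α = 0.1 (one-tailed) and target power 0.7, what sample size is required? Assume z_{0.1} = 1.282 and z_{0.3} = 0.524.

n = 14

Fisher's z: C = ½·ln((1+r)/(1−r)) = ½·ln(3.0816) = 0.5627.
n = ((z_{α} + z_β)/C)² + 3.
(1.282 + 0.524) / 0.5627 = 1.806 / 0.5627 = 3.210.
n = 3.210² + 3 = 10.30 + 3 = 13.3.
Round up.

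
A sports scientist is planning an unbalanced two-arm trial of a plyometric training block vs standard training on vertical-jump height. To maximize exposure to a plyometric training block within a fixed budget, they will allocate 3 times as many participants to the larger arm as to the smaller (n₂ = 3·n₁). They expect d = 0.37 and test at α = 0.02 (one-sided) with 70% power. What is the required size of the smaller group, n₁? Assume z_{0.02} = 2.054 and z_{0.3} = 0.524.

n₁ = 65

With allocation ratio k = n₂/n₁ = 3, Var(x̄₁−x̄₂) = σ²(1/n₁ + 1/(k·n₁)) = σ²·(k+1)/(k·n₁).
So n₁ = (1 + 1/k)·((z_{α} + z_β)/d)² = 1.333 × (2.578/0.37)².
n₁ = 1.333 × 48.55 = 64.7.
Round up: n₁ = 65, giving n₂ = 3 × 65 = 195.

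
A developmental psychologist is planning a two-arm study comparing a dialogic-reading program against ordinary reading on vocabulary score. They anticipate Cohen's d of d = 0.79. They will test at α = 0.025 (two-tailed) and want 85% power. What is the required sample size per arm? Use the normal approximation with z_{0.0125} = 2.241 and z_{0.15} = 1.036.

n = 35 per group

For two independent groups with equal n: n = 2·((z_{α/2} + z_β) / d)².
z_{α/2} + z_β = 2.241 + 1.036 = 3.277.
n = 2 × (3.277 / 0.79)² = 2 × 4.148² = 2 × 17.21 = 34.4.
Round up to the next whole participant.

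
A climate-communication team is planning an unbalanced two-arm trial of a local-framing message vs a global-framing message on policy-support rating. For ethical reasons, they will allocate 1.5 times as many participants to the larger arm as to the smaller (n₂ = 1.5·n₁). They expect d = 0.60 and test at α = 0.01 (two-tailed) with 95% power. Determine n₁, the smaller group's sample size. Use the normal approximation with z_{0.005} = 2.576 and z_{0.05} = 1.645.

n₁ = 83

With allocation ratio k = n₂/n₁ = 1.5, Var(x̄₁−x̄₂) = σ²(1/n₁ + 1/(k·n₁)) = σ²·(k+1)/(k·n₁).
So n₁ = (1 + 1/k)·((z_{α/2} + z_β)/d)² = 1.667 × (4.221/0.60)².
n₁ = 1.667 × 49.49 = 82.5.
Round up: n₁ = 83, giving n₂ = ⌈1.5 × 83⌉ = ⌈124.5⌉ = 125.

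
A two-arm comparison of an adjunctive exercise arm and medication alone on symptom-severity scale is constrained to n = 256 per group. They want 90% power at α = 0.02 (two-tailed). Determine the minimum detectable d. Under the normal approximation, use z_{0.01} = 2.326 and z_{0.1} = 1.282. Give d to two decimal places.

For two independent groups of n = 256 each: d_min = (z_{α/2} + z_β)·√(2/n).
z-sum = 2.326 + 1.282 = 3.608.
d_min = 3.608 × √(2/256) = 3.608 × 0.0884 = 0.319.

d_min ≈ 0.32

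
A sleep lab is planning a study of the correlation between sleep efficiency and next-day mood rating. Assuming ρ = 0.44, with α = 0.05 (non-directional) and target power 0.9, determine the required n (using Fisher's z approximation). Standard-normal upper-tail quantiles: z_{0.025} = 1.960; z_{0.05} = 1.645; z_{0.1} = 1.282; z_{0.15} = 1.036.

Fisher's z: C = ½·ln((1+r)/(1−r)) = ½·ln(2.5714) = 0.4722.
n = ((z_{α/2} + z_β)/C)² + 3.
(1.960 + 1.282) / 0.4722 = 3.242 / 0.4722 = 6.866.
n = 6.866² + 3 = 47.14 + 3 = 50.1.
Round up.

n = 51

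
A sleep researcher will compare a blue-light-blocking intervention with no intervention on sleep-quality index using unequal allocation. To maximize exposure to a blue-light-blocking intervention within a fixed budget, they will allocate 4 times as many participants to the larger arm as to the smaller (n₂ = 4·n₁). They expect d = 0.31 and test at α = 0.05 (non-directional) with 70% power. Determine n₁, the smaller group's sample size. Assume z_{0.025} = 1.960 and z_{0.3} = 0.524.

With allocation ratio k = n₂/n₁ = 4, Var(x̄₁−x̄₂) = σ²(1/n₁ + 1/(k·n₁)) = σ²·(k+1)/(k·n₁).
So n₁ = (1 + 1/k)·((z_{α/2} + z_β)/d)² = 1.250 × (2.484/0.31)².
n₁ = 1.250 × 64.21 = 80.3.
Round up: n₁ = 81, giving n₂ = 4 × 81 = 324.

n₁ = 81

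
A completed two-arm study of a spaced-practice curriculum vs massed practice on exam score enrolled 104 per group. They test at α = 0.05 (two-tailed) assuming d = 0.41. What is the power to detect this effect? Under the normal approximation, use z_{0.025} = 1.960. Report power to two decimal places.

For two equal groups, power = Φ(d·√(n/2) − z_{α/2}).
d·√(n/2) = 0.41 × √(104/2) = 0.41 × 7.211 = 2.957.
z_β = 2.957 − 1.960 = 0.997.
Power = Φ(0.997) = 0.841.

power ≈ 0.84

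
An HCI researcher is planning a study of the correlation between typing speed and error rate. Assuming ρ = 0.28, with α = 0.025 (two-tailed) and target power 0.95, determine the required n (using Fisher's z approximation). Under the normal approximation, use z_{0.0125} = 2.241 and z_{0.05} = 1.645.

n = 186

Fisher's z: C = ½·ln((1+r)/(1−r)) = ½·ln(1.7778) = 0.2877.
n = ((z_{α/2} + z_β)/C)² + 3.
(2.241 + 1.645) / 0.2877 = 3.886 / 0.2877 = 13.507.
n = 13.507² + 3 = 182.44 + 3 = 185.4.
Round up.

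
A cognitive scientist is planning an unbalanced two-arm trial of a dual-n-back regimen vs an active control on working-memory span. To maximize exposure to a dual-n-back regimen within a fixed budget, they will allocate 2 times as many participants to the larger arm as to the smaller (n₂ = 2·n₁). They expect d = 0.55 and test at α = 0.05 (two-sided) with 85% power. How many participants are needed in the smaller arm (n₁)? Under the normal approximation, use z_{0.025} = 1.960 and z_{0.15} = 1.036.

With allocation ratio k = n₂/n₁ = 2, Var(x̄₁−x̄₂) = σ²(1/n₁ + 1/(k·n₁)) = σ²·(k+1)/(k·n₁).
So n₁ = (1 + 1/k)·((z_{α/2} + z_β)/d)² = 1.500 × (2.996/0.55)².
n₁ = 1.500 × 29.67 = 44.5.
Round up: n₁ = 45, giving n₂ = 2 × 45 = 90.

n₁ = 45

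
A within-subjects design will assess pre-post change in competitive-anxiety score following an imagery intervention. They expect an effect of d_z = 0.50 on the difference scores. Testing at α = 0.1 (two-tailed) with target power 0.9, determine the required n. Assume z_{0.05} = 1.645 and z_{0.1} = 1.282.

n = 35 pairs

For a paired (one-sample on differences) test: n = ((z_{α/2} + z_β) / d)².
z_{α/2} + z_β = 1.645 + 1.282 = 2.927.
n = (2.927 / 0.50)² = 5.854² = 34.27.
Round up.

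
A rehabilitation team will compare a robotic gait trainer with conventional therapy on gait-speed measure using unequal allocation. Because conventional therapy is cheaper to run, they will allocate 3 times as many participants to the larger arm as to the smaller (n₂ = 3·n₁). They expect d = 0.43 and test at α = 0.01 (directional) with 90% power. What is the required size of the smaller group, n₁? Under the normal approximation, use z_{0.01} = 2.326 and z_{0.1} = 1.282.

n₁ = 94

With allocation ratio k = n₂/n₁ = 3, Var(x̄₁−x̄₂) = σ²(1/n₁ + 1/(k·n₁)) = σ²·(k+1)/(k·n₁).
So n₁ = (1 + 1/k)·((z_{α} + z_β)/d)² = 1.333 × (3.608/0.43)².
n₁ = 1.333 × 70.40 = 93.9.
Round up: n₁ = 94, giving n₂ = 3 × 94 = 282.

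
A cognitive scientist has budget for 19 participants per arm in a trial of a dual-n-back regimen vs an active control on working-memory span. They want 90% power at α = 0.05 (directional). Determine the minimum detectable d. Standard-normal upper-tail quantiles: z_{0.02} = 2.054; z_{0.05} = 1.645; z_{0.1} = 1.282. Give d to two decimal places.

For two independent groups of n = 19 each: d_min = (z_{α} + z_β)·√(2/n).
z-sum = 1.645 + 1.282 = 2.927.
d_min = 2.927 × √(2/19) = 2.927 × 0.3244 = 0.950.

d_min ≈ 0.95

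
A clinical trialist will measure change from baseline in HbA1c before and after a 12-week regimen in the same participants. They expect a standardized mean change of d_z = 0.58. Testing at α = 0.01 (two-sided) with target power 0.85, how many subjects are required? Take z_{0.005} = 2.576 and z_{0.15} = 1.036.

For a paired (one-sample on differences) test: n = ((z_{α/2} + z_β) / d)².
z_{α/2} + z_β = 2.576 + 1.036 = 3.612.
n = (3.612 / 0.58)² = 6.228² = 38.78.
Round up.

n = 39 pairs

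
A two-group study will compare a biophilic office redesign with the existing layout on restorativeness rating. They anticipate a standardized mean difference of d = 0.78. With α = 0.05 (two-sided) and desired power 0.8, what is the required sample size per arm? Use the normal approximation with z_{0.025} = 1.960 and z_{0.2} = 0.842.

For two independent groups with equal n: n = 2·((z_{α/2} + z_β) / d)².
z_{α/2} + z_β = 1.960 + 0.842 = 2.802.
n = 2 × (2.802 / 0.78)² = 2 × 3.592² = 2 × 12.90 = 25.8.
Round up to the next whole participant.

n = 26 per group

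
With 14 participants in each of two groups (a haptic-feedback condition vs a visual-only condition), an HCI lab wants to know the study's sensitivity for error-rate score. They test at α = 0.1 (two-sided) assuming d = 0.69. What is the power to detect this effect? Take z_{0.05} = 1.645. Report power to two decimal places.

power ≈ 0.57

For two equal groups, power = Φ(d·√(n/2) − z_{α/2}).
d·√(n/2) = 0.69 × √(14/2) = 0.69 × 2.646 = 1.826.
z_β = 1.826 − 1.645 = 0.181.
Power = Φ(0.181) = 0.572.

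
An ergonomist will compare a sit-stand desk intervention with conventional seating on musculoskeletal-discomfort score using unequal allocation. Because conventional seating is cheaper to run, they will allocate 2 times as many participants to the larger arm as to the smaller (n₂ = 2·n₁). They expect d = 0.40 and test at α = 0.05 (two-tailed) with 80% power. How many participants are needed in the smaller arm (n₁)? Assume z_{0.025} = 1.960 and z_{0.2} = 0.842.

With allocation ratio k = n₂/n₁ = 2, Var(x̄₁−x̄₂) = σ²(1/n₁ + 1/(k·n₁)) = σ²·(k+1)/(k·n₁).
So n₁ = (1 + 1/k)·((z_{α/2} + z_β)/d)² = 1.500 × (2.802/0.40)².
n₁ = 1.500 × 49.07 = 73.6.
Round up: n₁ = 74, giving n₂ = 2 × 74 = 148.

n₁ = 74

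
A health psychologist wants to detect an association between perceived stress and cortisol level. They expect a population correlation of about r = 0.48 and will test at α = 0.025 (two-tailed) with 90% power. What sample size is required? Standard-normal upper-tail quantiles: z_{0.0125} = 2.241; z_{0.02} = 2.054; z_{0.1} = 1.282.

Fisher's z: C = ½·ln((1+r)/(1−r)) = ½·ln(2.8462) = 0.5230.
n = ((z_{α/2} + z_β)/C)² + 3.
(2.241 + 1.282) / 0.5230 = 3.523 / 0.5230 = 6.736.
n = 6.736² + 3 = 45.38 + 3 = 48.4.
Round up.

n = 49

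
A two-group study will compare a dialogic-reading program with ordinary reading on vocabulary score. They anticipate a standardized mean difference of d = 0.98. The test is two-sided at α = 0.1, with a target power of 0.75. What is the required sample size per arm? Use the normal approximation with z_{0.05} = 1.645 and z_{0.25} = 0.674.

For two independent groups with equal n: n = 2·((z_{α/2} + z_β) / d)².
z_{α/2} + z_β = 1.645 + 0.674 = 2.319.
n = 2 × (2.319 / 0.98)² = 2 × 2.366² = 2 × 5.60 = 11.2.
Round up to the next whole participant.

n = 12 per group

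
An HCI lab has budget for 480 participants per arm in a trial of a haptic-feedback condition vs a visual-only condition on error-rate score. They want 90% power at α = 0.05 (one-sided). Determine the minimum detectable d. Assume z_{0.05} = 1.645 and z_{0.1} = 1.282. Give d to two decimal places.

d_min ≈ 0.19

For two independent groups of n = 480 each: d_min = (z_{α} + z_β)·√(2/n).
z-sum = 1.645 + 1.282 = 2.927.
d_min = 2.927 × √(2/480) = 2.927 × 0.0645 = 0.189.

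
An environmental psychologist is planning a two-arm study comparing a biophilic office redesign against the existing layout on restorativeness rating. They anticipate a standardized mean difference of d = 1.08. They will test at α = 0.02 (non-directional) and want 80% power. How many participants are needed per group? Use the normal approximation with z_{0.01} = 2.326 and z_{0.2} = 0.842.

n = 18 per group

For two independent groups with equal n: n = 2·((z_{α/2} + z_β) / d)².
z_{α/2} + z_β = 2.326 + 0.842 = 3.168.
n = 2 × (3.168 / 1.08)² = 2 × 2.933² = 2 × 8.60 = 17.2.
Round up to the next whole participant.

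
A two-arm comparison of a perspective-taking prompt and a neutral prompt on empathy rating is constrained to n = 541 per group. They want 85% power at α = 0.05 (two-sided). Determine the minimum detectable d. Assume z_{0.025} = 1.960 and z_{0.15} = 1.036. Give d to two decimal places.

For two independent groups of n = 541 each: d_min = (z_{α/2} + z_β)·√(2/n).
z-sum = 1.960 + 1.036 = 2.996.
d_min = 2.996 × √(2/541) = 2.996 × 0.0608 = 0.182.

d_min ≈ 0.18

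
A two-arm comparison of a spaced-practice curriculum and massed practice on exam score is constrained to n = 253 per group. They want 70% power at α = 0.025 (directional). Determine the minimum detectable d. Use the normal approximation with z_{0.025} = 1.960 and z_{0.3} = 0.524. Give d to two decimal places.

For two independent groups of n = 253 each: d_min = (z_{α} + z_β)·√(2/n).
z-sum = 1.960 + 0.524 = 2.484.
d_min = 2.484 × √(2/253) = 2.484 × 0.0889 = 0.221.

d_min ≈ 0.22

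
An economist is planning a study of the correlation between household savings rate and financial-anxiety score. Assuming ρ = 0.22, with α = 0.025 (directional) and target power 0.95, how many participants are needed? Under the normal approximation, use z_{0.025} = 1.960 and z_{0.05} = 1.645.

n = 263

Fisher's z: C = ½·ln((1+r)/(1−r)) = ½·ln(1.5641) = 0.2237.
n = ((z_{α} + z_β)/C)² + 3.
(1.960 + 1.645) / 0.2237 = 3.605 / 0.2237 = 16.115.
n = 16.115² + 3 = 259.70 + 3 = 262.7.
Round up.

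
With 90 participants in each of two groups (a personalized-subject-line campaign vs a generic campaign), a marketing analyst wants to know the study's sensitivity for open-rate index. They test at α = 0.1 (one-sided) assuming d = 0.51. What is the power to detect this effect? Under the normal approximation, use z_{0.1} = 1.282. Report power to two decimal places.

power ≈ 0.98

For two equal groups, power = Φ(d·√(n/2) − z_{α}).
d·√(n/2) = 0.51 × √(90/2) = 0.51 × 6.708 = 3.421.
z_β = 3.421 − 1.282 = 2.139.
Power = Φ(2.139) = 0.984.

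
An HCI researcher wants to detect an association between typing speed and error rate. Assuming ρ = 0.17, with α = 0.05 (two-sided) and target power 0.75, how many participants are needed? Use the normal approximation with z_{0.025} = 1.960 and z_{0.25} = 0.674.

Fisher's z: C = ½·ln((1+r)/(1−r)) = ½·ln(1.4096) = 0.1717.
n = ((z_{α/2} + z_β)/C)² + 3.
(1.960 + 0.674) / 0.1717 = 2.634 / 0.1717 = 15.341.
n = 15.341² + 3 = 235.34 + 3 = 238.3.
Round up.

n = 239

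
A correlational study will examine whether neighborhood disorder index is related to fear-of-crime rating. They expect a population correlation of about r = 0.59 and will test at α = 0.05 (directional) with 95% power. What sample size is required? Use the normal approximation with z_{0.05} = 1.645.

n = 27

Fisher's z: C = ½·ln((1+r)/(1−r)) = ½·ln(3.8780) = 0.6777.
n = ((z_{α} + z_β)/C)² + 3.
(1.645 + 1.645) / 0.6777 = 3.290 / 0.6777 = 4.855.
n = 4.855² + 3 = 23.57 + 3 = 26.6.
Round up.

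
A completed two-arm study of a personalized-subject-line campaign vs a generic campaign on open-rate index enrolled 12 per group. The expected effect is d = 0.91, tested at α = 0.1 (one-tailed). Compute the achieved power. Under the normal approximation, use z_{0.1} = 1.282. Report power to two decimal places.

power ≈ 0.83

For two equal groups, power = Φ(d·√(n/2) − z_{α}).
d·√(n/2) = 0.91 × √(12/2) = 0.91 × 2.449 = 2.229.
z_β = 2.229 − 1.282 = 0.947.
Power = Φ(0.947) = 0.828.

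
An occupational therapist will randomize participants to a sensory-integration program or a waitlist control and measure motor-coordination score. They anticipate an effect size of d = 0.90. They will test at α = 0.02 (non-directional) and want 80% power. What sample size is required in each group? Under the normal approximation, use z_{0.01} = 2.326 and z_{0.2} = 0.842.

n = 25 per group

For two independent groups with equal n: n = 2·((z_{α/2} + z_β) / d)².
z_{α/2} + z_β = 2.326 + 0.842 = 3.168.
n = 2 × (3.168 / 0.90)² = 2 × 3.520² = 2 × 12.39 = 24.8.
Round up to the next whole participant.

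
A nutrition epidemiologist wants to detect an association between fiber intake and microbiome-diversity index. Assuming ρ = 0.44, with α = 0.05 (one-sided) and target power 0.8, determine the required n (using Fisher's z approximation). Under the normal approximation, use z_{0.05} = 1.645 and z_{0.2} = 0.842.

n = 31

Fisher's z: C = ½·ln((1+r)/(1−r)) = ½·ln(2.5714) = 0.4722.
n = ((z_{α} + z_β)/C)² + 3.
(1.645 + 0.842) / 0.4722 = 2.487 / 0.4722 = 5.267.
n = 5.267² + 3 = 27.74 + 3 = 30.7.
Round up.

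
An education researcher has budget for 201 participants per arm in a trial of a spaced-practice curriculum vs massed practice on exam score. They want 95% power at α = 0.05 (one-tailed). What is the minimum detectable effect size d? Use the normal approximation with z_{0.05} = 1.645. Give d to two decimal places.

d_min ≈ 0.33

For two independent groups of n = 201 each: d_min = (z_{α} + z_β)·√(2/n).
z-sum = 1.645 + 1.645 = 3.290.
d_min = 3.290 × √(2/201) = 3.290 × 0.0998 = 0.328.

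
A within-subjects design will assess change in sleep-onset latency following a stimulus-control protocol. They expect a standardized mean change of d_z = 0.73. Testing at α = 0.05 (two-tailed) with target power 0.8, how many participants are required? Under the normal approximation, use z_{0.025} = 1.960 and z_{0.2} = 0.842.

n = 15 pairs

For a paired (one-sample on differences) test: n = ((z_{α/2} + z_β) / d)².
z_{α/2} + z_β = 1.960 + 0.842 = 2.802.
n = (2.802 / 0.73)² = 3.838² = 14.73.
Round up.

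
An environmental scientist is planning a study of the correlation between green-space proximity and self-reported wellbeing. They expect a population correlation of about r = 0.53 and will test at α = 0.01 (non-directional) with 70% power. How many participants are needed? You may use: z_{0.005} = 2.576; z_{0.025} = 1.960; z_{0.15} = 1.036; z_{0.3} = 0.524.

Fisher's z: C = ½·ln((1+r)/(1−r)) = ½·ln(3.2553) = 0.5901.
n = ((z_{α/2} + z_β)/C)² + 3.
(2.576 + 0.524) / 0.5901 = 3.100 / 0.5901 = 5.253.
n = 5.253² + 3 = 27.60 + 3 = 30.6.
Round up.

n = 31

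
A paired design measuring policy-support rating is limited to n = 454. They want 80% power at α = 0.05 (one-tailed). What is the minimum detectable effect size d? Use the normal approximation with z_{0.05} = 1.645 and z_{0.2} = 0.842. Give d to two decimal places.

d_min ≈ 0.12

For a single sample (or paired design) of n = 454: d_min = (z_{α} + z_β)/√n.
z-sum = 1.645 + 0.842 = 2.487.
d_min = 2.487 / √454 = 2.487 / 21.307 = 0.117.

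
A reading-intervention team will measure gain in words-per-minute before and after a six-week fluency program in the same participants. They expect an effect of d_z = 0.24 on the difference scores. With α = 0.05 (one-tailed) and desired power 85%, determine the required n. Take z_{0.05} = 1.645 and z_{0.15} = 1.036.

For a paired (one-sample on differences) test: n = ((z_{α} + z_β) / d)².
z_{α} + z_β = 1.645 + 1.036 = 2.681.
n = (2.681 / 0.24)² = 11.171² = 124.79.
Round up.

n = 125 pairs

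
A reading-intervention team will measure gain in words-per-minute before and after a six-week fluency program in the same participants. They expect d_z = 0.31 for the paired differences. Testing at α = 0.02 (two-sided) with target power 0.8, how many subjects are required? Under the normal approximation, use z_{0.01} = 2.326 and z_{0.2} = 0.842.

For a paired (one-sample on differences) test: n = ((z_{α/2} + z_β) / d)².
z_{α/2} + z_β = 2.326 + 0.842 = 3.168.
n = (3.168 / 0.31)² = 10.219² = 104.44.
Round up.

n = 105 pairs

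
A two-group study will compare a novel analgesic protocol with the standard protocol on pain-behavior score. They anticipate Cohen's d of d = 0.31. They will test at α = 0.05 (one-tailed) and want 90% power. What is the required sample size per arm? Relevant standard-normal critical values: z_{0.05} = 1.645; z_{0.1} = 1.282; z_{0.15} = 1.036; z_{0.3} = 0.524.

For two independent groups with equal n: n = 2·((z_{α} + z_β) / d)².
z_{α} + z_β = 1.645 + 1.282 = 2.927.
n = 2 × (2.927 / 0.31)² = 2 × 9.442² = 2 × 89.15 = 178.3.
Round up to the next whole participant.

n = 179 per group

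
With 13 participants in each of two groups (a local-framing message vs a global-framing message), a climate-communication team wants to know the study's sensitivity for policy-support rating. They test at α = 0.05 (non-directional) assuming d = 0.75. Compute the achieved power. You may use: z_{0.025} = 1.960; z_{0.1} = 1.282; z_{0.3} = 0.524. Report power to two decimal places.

power ≈ 0.48

For two equal groups, power = Φ(d·√(n/2) − z_{α/2}).
d·√(n/2) = 0.75 × √(13/2) = 0.75 × 2.550 = 1.912.
z_β = 1.912 − 1.960 = -0.048.
Power = Φ(-0.048) = 0.481.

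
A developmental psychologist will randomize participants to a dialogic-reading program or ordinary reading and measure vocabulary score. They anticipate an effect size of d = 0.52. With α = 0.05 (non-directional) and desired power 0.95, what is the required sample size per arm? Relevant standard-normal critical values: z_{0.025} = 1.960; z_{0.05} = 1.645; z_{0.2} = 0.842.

n = 97 per group

For two independent groups with equal n: n = 2·((z_{α/2} + z_β) / d)².
z_{α/2} + z_β = 1.960 + 1.645 = 3.605.
n = 2 × (3.605 / 0.52)² = 2 × 6.933² = 2 × 48.06 = 96.1.
Round up to the next whole participant.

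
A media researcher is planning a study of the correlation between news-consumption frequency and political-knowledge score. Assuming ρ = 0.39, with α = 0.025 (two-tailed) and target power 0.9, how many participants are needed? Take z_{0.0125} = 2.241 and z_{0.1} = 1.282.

Fisher's z: C = ½·ln((1+r)/(1−r)) = ½·ln(2.2787) = 0.4118.
n = ((z_{α/2} + z_β)/C)² + 3.
(2.241 + 1.282) / 0.4118 = 3.523 / 0.4118 = 8.555.
n = 8.555² + 3 = 73.19 + 3 = 76.2.
Round up.

n = 77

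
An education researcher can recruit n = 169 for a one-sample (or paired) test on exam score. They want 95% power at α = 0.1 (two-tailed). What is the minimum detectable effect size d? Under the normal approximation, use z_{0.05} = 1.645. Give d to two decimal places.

d_min ≈ 0.25

For a single sample (or paired design) of n = 169: d_min = (z_{α/2} + z_β)/√n.
z-sum = 1.645 + 1.645 = 3.290.
d_min = 3.290 / √169 = 3.290 / 13.000 = 0.253.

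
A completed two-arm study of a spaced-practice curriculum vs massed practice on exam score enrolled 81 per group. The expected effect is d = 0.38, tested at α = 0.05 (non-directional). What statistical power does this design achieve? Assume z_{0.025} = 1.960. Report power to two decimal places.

power ≈ 0.68

For two equal groups, power = Φ(d·√(n/2) − z_{α/2}).
d·√(n/2) = 0.38 × √(81/2) = 0.38 × 6.364 = 2.418.
z_β = 2.418 − 1.960 = 0.458.
Power = Φ(0.458) = 0.677.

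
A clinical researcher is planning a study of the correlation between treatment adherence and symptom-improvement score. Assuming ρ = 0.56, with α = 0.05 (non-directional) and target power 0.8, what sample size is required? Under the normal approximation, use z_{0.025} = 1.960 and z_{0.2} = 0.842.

Fisher's z: C = ½·ln((1+r)/(1−r)) = ½·ln(3.5455) = 0.6328.
n = ((z_{α/2} + z_β)/C)² + 3.
(1.960 + 0.842) / 0.6328 = 2.802 / 0.6328 = 4.428.
n = 4.428² + 3 = 19.61 + 3 = 22.6.
Round up.

n = 23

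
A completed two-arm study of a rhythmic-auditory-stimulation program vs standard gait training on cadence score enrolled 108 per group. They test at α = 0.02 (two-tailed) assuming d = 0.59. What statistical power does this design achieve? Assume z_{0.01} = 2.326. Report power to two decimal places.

power ≈ 0.98

For two equal groups, power = Φ(d·√(n/2) − z_{α/2}).
d·√(n/2) = 0.59 × √(108/2) = 0.59 × 7.348 = 4.336.
z_β = 4.336 − 2.326 = 2.010.
Power = Φ(2.010) = 0.978.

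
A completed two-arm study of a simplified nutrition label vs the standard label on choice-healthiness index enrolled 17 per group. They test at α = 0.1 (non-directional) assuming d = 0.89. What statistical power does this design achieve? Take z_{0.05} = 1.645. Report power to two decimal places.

power ≈ 0.83

For two equal groups, power = Φ(d·√(n/2) − z_{α/2}).
d·√(n/2) = 0.89 × √(17/2) = 0.89 × 2.915 = 2.595.
z_β = 2.595 − 1.645 = 0.950.
Power = Φ(0.950) = 0.829.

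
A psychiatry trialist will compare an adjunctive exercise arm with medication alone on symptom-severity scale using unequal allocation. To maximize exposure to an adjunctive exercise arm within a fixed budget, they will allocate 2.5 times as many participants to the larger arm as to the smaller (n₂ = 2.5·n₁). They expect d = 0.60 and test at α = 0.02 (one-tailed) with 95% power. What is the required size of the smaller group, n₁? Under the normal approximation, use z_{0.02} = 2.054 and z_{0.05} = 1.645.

n₁ = 54

With allocation ratio k = n₂/n₁ = 2.5, Var(x̄₁−x̄₂) = σ²(1/n₁ + 1/(k·n₁)) = σ²·(k+1)/(k·n₁).
So n₁ = (1 + 1/k)·((z_{α} + z_β)/d)² = 1.400 × (3.699/0.60)².
n₁ = 1.400 × 38.01 = 53.2.
Round up: n₁ = 54, giving n₂ = 2.5 × 54 = 135.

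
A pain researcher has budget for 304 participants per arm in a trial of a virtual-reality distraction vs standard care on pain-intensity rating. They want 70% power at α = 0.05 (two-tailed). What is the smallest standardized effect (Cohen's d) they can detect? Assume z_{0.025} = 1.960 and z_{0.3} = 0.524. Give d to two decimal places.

d_min ≈ 0.20

For two independent groups of n = 304 each: d_min = (z_{α/2} + z_β)·√(2/n).
z-sum = 1.960 + 0.524 = 2.484.
d_min = 2.484 × √(2/304) = 2.484 × 0.0811 = 0.201.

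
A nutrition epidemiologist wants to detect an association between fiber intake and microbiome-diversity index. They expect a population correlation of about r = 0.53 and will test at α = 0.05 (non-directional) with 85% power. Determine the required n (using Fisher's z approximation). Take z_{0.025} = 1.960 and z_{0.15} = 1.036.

n = 29

Fisher's z: C = ½·ln((1+r)/(1−r)) = ½·ln(3.2553) = 0.5901.
n = ((z_{α/2} + z_β)/C)² + 3.
(1.960 + 1.036) / 0.5901 = 2.996 / 0.5901 = 5.077.
n = 5.077² + 3 = 25.78 + 3 = 28.8.
Round up.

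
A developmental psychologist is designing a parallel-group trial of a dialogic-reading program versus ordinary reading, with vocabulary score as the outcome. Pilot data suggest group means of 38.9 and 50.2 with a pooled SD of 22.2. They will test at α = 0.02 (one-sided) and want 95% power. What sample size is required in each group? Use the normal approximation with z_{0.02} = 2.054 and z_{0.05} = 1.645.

Cohen's d = |M₁ − M₂| / SD_pooled = |38.9 − 50.2| / 22.2 = 11.3 / 22.2 = 0.509.
For two independent groups with equal n: n = 2·((z_{α} + z_β) / d)².
z_{α} + z_β = 2.054 + 1.645 = 3.699.
n = 2 × (3.699 / 0.509)² = 2 × 7.267² = 2 × 52.81 = 105.6.
Round up to the next whole participant.

n = 106 per group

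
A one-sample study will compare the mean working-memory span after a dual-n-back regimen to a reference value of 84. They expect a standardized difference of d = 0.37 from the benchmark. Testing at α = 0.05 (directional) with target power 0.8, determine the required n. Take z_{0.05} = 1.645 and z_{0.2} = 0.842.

For a one-sample test: n = ((z_{α} + z_β) / d)².
z_{α} + z_β = 1.645 + 0.842 = 2.487.
n = (2.487 / 0.37)² = 6.722² = 45.18.
Round up.

n = 46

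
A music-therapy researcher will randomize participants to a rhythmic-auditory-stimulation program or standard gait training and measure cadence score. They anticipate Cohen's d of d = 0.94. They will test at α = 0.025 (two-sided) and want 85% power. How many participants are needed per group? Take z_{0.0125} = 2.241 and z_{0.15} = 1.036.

n = 25 per group

For two independent groups with equal n: n = 2·((z_{α/2} + z_β) / d)².
z_{α/2} + z_β = 2.241 + 1.036 = 3.277.
n = 2 × (3.277 / 0.94)² = 2 × 3.486² = 2 × 12.15 = 24.3.
Round up to the next whole participant.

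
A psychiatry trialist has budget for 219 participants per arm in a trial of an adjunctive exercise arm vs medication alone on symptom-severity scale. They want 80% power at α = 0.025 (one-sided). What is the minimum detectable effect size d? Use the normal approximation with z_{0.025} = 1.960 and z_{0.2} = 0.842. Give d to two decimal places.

For two independent groups of n = 219 each: d_min = (z_{α} + z_β)·√(2/n).
z-sum = 1.960 + 0.842 = 2.802.
d_min = 2.802 × √(2/219) = 2.802 × 0.0956 = 0.268.

d_min ≈ 0.27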